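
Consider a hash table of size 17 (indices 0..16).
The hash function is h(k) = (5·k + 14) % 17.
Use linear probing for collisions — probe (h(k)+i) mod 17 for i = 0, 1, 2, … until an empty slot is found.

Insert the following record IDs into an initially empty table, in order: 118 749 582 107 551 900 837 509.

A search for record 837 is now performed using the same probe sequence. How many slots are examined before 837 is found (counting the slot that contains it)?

2

118: h=9 => slot 9
749: h=2 => slot 2
582: h=0 => slot 0
107: h=5 => slot 5
551: h=15 => slot 15
900: h=9, probe 9,10 => slot 10
837: h=0, probe 0,1 => slot 1
509: h=9, probe 9,10,11 => slot 11
Table: [582, 837, 749, _, _, 107, _, _, _, 118, 900, 509, _, _, _, 551, _]
Lookup 837: h=0, probe 0,1 → found at 1.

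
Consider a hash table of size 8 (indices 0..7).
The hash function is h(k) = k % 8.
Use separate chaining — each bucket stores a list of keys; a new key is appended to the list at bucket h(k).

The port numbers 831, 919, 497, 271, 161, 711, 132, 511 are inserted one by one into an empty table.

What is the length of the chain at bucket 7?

5

Insert 831: h=7, bucket 7 empty -> new chain.
Insert 919: h=7, bucket 7 nonempty -> append to chain.
Insert 497: h=1, bucket 1 empty -> new chain.
Insert 271: h=7, bucket 7 nonempty -> append to chain.
Insert 161: h=1, bucket 1 nonempty -> append to chain.
Insert 711: h=7, bucket 7 nonempty -> append to chain.
Insert 132: h=4, bucket 4 empty -> new chain.
Insert 511: h=7, bucket 7 nonempty -> append to chain.
Final buckets:
0: —
1: 497 -> 161
2: —
3: —
4: 132
5: —
6: —
7: 831 -> 919 -> 271 -> 711 -> 511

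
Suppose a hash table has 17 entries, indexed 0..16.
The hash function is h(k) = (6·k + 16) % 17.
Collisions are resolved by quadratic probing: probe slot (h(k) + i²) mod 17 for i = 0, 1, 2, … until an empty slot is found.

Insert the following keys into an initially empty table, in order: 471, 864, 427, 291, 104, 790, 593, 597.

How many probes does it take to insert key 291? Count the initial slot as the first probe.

Insert 471: h=3, slot 3 empty → index 3.
Insert 864: h=15, slot 15 empty → index 15.
Insert 427: h=11, slot 11 empty → index 11.
Insert 291: h=11, slot 11 occupied → index 12.
Insert 104: h=11, slots 11,12,15,3 occupied → index 10.
Insert 790: h=13, slot 13 empty → index 13.
Insert 593: h=4, slot 4 empty → index 4.
Insert 597: h=11, slots 11,12,15,3,10 occupied → index 2.
Table: [., ., 597, 471, 593, ., ., ., ., ., 104, 427, 291, 790, ., 864, .]

2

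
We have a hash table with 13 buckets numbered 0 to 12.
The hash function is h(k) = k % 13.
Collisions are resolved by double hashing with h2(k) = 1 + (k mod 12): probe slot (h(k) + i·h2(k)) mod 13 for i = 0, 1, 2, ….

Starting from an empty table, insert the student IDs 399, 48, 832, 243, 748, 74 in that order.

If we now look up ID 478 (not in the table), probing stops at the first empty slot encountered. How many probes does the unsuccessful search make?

399 hashes to 9; slot 9 is free => place at 9.
48 hashes to 9, h2=1; 9 taken => place at 10.
832 hashes to 0; slot 0 is free => place at 0.
243 hashes to 9, h2=4; 9,0 taken => place at 4.
748 hashes to 7; slot 7 is free => place at 7.
74 hashes to 9, h2=3; 9 taken => place at 12.
Table: [832, —, —, —, 243, —, —, 748, —, 399, 48, —, 74]
Lookup 478: h=10, h2=11, probe 10,8 → slot 8 empty, not found.

2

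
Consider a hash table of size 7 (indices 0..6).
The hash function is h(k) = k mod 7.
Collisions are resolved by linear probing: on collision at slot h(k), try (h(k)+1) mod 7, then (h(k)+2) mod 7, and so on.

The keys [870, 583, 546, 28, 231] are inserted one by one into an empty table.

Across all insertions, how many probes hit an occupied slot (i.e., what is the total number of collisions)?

6

870: h=2 => slot 2
583: h=2, probe 2,3 => slot 3
546: h=0 => slot 0
28: h=0, probe 0,1 => slot 1
231: h=0, probe 0,1,2,3,4 => slot 4
Table: [546, 28, 870, 583, 231, ∅, ∅]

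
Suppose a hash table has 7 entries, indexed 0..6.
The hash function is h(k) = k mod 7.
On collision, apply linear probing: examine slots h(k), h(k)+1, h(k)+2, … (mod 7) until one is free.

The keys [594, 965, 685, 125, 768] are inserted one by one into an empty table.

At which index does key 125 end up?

2

594: h=6 => slot 6
965: h=6, probe 6,0 => slot 0
685: h=6, probe 6,0,1 => slot 1
125: h=6, probe 6,0,1,2 => slot 2
768: h=5 => slot 5
Table: [965, 685, 125, ., ., 768, 594]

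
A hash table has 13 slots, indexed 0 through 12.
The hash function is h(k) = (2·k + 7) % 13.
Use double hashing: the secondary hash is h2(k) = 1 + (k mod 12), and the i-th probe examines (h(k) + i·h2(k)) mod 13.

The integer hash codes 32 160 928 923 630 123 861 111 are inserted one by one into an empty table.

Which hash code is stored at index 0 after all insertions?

630

32 hashes to 6; slot 6 is free -> place at 6.
160 hashes to 2; slot 2 is free -> place at 2.
928 hashes to 4; slot 4 is free -> place at 4.
923 hashes to 7; slot 7 is free -> place at 7.
630 hashes to 6, h2=7; 6 taken -> place at 0.
123 hashes to 6, h2=4; 6 taken -> place at 10.
861 hashes to 0, h2=10; 0,10,7,4 taken -> place at 1.
111 hashes to 8; slot 8 is free -> place at 8.
Table: [630, 861, 160, —, 928, —, 32, 923, 111, —, 123, —, —]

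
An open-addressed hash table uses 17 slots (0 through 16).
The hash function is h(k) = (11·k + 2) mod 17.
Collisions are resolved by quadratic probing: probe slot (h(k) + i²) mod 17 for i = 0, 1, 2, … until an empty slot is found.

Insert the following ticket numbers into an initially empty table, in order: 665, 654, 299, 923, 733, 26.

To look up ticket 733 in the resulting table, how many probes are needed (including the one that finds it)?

665: h=7 => slot 7
654: h=5 => slot 5
299: h=10 => slot 10
923: h=6 => slot 6
733: h=7, probe 7,8 => slot 8
26: h=16 => slot 16
Table: [-, -, -, -, -, 654, 923, 665, 733, -, 299, -, -, -, -, -, 26]
Lookup 733: h=7, probe 7,8 → found at 8.

2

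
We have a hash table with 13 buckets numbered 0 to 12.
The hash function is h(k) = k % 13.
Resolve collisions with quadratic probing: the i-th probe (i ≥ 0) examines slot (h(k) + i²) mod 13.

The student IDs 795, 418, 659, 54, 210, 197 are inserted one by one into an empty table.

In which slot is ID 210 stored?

11

Insert 795: h=2, slot 2 empty -> index 2.
Insert 418: h=2, slot 2 occupied -> index 3.
Insert 659: h=9, slot 9 empty -> index 9.
Insert 54: h=2, slots 2,3 occupied -> index 6.
Insert 210: h=2, slots 2,3,6 occupied -> index 11.
Insert 197: h=2, slots 2,3,6,11 occupied -> index 5.
Table: [∅, ∅, 795, 418, ∅, 197, 54, ∅, ∅, 659, ∅, 210, ∅]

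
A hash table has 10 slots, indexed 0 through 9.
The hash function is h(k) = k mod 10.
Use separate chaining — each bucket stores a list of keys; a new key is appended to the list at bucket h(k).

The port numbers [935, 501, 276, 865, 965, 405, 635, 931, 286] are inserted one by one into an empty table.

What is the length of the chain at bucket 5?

5

Insert 935: h=5, bucket 5 empty -> new chain.
Insert 501: h=1, bucket 1 empty -> new chain.
Insert 276: h=6, bucket 6 empty -> new chain.
Insert 865: h=5, bucket 5 nonempty -> append to chain.
Insert 965: h=5, bucket 5 nonempty -> append to chain.
Insert 405: h=5, bucket 5 nonempty -> append to chain.
Insert 635: h=5, bucket 5 nonempty -> append to chain.
Insert 931: h=1, bucket 1 nonempty -> append to chain.
Insert 286: h=6, bucket 6 nonempty -> append to chain.
Final buckets:
0: _
1: 501 -> 931
2: _
3: _
4: _
5: 935 -> 865 -> 965 -> 405 -> 635
6: 276 -> 286
7: _
8: _
9: _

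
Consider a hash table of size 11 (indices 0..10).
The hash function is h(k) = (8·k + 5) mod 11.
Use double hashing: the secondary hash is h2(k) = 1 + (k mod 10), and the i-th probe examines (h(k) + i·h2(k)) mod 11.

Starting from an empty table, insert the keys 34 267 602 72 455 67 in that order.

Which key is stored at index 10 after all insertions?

67

Insert 34: h=2, slot 2 empty => index 2.
Insert 267: h=7, slot 7 empty => index 7.
Insert 602: h=3, slot 3 empty => index 3.
Insert 72: h=9, slot 9 empty => index 9.
Insert 455: h=4, slot 4 empty => index 4.
Insert 67: h=2, h2=8, slot 2 occupied => index 10.
Table: [., ., 34, 602, 455, ., ., 267, ., 72, 67]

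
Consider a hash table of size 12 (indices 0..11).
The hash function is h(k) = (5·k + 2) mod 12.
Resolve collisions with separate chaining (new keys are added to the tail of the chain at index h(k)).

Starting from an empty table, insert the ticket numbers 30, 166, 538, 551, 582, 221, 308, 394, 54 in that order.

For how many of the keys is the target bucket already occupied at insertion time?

4

30 -> bucket 8
166 -> bucket 4
538 -> bucket 4 (collision)
551 -> bucket 9
582 -> bucket 8 (collision)
221 -> bucket 3
308 -> bucket 6
394 -> bucket 4 (collision)
54 -> bucket 8 (collision)
Final buckets:
0: -
1: -
2: -
3: 221
4: 166 -> 538 -> 394
5: -
6: 308
7: -
8: 30 -> 582 -> 54
9: 551
10: -
11: -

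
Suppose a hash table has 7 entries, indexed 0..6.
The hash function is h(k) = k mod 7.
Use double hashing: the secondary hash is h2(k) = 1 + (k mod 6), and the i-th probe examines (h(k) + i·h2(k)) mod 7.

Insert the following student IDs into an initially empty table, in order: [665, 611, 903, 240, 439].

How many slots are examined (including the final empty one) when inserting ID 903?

665: h=0 → slot 0
611: h=2 → slot 2
903: h=0, h2=4, probe 0,4 → slot 4
240: h=2, h2=1, probe 2,3 → slot 3
439: h=5 → slot 5
Table: [665, _, 611, 240, 903, 439, _]

2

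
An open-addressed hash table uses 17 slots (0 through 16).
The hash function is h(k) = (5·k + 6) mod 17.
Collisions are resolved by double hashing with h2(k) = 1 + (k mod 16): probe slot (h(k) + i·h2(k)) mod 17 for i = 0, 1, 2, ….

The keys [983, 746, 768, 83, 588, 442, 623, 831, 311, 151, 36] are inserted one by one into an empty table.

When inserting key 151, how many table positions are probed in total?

Insert 983: h=8, slot 8 empty -> index 8.
Insert 746: h=13, slot 13 empty -> index 13.
Insert 768: h=4, slot 4 empty -> index 4.
Insert 83: h=13, h2=4, slot 13 occupied -> index 0.
Insert 588: h=5, slot 5 empty -> index 5.
Insert 442: h=6, slot 6 empty -> index 6.
Insert 623: h=10, slot 10 empty -> index 10.
Insert 831: h=13, h2=16, slot 13 occupied -> index 12.
Insert 311: h=14, slot 14 empty -> index 14.
Insert 151: h=13, h2=8, slots 13,4,12 occupied -> index 3.
Insert 36: h=16, slot 16 empty -> index 16.
Table: [83, -, -, 151, 768, 588, 442, -, 983, -, 623, -, 831, 746, 311, -, 36]

4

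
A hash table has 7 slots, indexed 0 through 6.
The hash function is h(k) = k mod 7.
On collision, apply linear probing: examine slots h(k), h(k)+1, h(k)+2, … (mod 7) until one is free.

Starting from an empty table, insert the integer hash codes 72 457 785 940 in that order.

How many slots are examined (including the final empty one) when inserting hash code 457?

72: h=2 -> slot 2
457: h=2, probe 2,3 -> slot 3
785: h=1 -> slot 1
940: h=2, probe 2,3,4 -> slot 4
Table: [-, 785, 72, 457, 940, -, -]

2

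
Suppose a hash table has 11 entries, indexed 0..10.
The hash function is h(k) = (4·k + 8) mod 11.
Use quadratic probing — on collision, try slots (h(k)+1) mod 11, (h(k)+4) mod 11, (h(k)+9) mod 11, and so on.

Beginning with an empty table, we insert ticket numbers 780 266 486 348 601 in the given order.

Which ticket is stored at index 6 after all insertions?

486

Insert 780: h=4, slot 4 empty => index 4.
Insert 266: h=5, slot 5 empty => index 5.
Insert 486: h=5, slot 5 occupied => index 6.
Insert 348: h=3, slot 3 empty => index 3.
Insert 601: h=3, slots 3,4 occupied => index 7.
Table: [_, _, _, 348, 780, 266, 486, 601, _, _, _]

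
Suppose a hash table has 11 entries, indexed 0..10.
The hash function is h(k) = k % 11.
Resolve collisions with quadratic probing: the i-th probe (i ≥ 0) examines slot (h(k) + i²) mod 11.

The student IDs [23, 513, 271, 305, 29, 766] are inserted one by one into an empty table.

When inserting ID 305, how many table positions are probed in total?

2

23 hashes to 1; slot 1 is free -> place at 1.
513 hashes to 7; slot 7 is free -> place at 7.
271 hashes to 7; 7 taken -> place at 8.
305 hashes to 8; 8 taken -> place at 9.
29 hashes to 7; 7,8 taken -> place at 0.
766 hashes to 7; 7,8,0 taken -> place at 5.
Table: [29, 23, _, _, _, 766, _, 513, 271, 305, _]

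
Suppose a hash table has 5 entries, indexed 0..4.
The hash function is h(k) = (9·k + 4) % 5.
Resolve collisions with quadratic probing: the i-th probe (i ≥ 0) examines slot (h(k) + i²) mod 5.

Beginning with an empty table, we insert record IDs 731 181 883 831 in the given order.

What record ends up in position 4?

181

731: h=3 -> slot 3
181: h=3, probe 3,4 -> slot 4
883: h=1 -> slot 1
831: h=3, probe 3,4,2 -> slot 2
Table: [∅, 883, 831, 731, 181]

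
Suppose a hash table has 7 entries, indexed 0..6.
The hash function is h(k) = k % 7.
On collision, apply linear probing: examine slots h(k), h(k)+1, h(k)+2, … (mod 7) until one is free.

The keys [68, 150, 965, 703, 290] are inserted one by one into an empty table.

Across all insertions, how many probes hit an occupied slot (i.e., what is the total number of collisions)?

5

68: h=5 → slot 5
150: h=3 → slot 3
965: h=6 → slot 6
703: h=3, probe 3,4 → slot 4
290: h=3, probe 3,4,5,6,0 → slot 0
Table: [290, -, -, 150, 703, 68, 965]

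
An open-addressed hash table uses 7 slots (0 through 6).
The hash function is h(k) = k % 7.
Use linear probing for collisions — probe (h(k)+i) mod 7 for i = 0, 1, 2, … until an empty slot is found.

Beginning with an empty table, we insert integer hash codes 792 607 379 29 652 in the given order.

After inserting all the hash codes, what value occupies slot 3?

792 hashes to 1; slot 1 is free -> place at 1.
607 hashes to 5; slot 5 is free -> place at 5.
379 hashes to 1; 1 taken -> place at 2.
29 hashes to 1; 1,2 taken -> place at 3.
652 hashes to 1; 1,2,3 taken -> place at 4.
Table: [., 792, 379, 29, 652, 607, .]

29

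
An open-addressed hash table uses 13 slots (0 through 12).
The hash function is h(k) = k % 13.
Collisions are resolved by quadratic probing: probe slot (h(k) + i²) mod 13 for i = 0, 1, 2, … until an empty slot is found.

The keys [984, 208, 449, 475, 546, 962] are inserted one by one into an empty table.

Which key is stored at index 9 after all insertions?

984: h=9 => slot 9
208: h=0 => slot 0
449: h=7 => slot 7
475: h=7, probe 7,8 => slot 8
546: h=0, probe 0,1 => slot 1
962: h=0, probe 0,1,4 => slot 4
Table: [208, 546, —, —, 962, —, —, 449, 475, 984, —, —, —]

984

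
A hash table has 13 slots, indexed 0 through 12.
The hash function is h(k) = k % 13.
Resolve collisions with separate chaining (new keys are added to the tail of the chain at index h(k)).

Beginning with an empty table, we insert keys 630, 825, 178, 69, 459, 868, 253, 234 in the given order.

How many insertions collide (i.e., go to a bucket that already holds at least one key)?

3

Insert 630: h=6, bucket 6 empty -> new chain.
Insert 825: h=6, bucket 6 nonempty -> append to chain.
Insert 178: h=9, bucket 9 empty -> new chain.
Insert 69: h=4, bucket 4 empty -> new chain.
Insert 459: h=4, bucket 4 nonempty -> append to chain.
Insert 868: h=10, bucket 10 empty -> new chain.
Insert 253: h=6, bucket 6 nonempty -> append to chain.
Insert 234: h=0, bucket 0 empty -> new chain.
Final buckets:
0: 234
1: ∅
2: ∅
3: ∅
4: 69 -> 459
5: ∅
6: 630 -> 825 -> 253
7: ∅
8: ∅
9: 178
10: 868
11: ∅
12: ∅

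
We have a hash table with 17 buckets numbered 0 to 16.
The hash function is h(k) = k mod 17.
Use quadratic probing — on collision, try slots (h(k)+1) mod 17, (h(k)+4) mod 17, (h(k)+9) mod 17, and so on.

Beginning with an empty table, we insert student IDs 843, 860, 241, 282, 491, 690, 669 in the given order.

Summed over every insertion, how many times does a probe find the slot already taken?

843 hashes to 10; slot 10 is free → place at 10.
860 hashes to 10; 10 taken → place at 11.
241 hashes to 3; slot 3 is free → place at 3.
282 hashes to 10; 10,11 taken → place at 14.
491 hashes to 15; slot 15 is free → place at 15.
690 hashes to 10; 10,11,14 taken → place at 2.
669 hashes to 6; slot 6 is free → place at 6.
Table: [_, _, 690, 241, _, _, 669, _, _, _, 843, 860, _, _, 282, 491, _]

6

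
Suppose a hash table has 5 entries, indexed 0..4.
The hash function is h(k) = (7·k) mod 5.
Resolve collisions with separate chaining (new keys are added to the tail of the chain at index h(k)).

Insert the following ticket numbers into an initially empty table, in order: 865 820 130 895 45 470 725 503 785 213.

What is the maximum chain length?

8

Insert 865: h=0, bucket 0 empty -> new chain.
Insert 820: h=0, bucket 0 nonempty -> append to chain.
Insert 130: h=0, bucket 0 nonempty -> append to chain.
Insert 895: h=0, bucket 0 nonempty -> append to chain.
Insert 45: h=0, bucket 0 nonempty -> append to chain.
Insert 470: h=0, bucket 0 nonempty -> append to chain.
Insert 725: h=0, bucket 0 nonempty -> append to chain.
Insert 503: h=1, bucket 1 empty -> new chain.
Insert 785: h=0, bucket 0 nonempty -> append to chain.
Insert 213: h=1, bucket 1 nonempty -> append to chain.
Final buckets:
0: 865 -> 820 -> 130 -> 895 -> 45 -> 470 -> 725 -> 785
1: 503 -> 213
2: -
3: -
4: -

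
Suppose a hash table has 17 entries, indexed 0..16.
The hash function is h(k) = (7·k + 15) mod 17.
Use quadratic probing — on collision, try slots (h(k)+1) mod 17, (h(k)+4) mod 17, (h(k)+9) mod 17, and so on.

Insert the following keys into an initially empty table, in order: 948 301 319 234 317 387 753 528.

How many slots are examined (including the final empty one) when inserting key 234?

3

948: h=4 => slot 4
301: h=14 => slot 14
319: h=4, probe 4,5 => slot 5
234: h=4, probe 4,5,8 => slot 8
317: h=7 => slot 7
387: h=4, probe 4,5,8,13 => slot 13
753: h=16 => slot 16
528: h=5, probe 5,6 => slot 6
Table: [-, -, -, -, 948, 319, 528, 317, 234, -, -, -, -, 387, 301, -, 753]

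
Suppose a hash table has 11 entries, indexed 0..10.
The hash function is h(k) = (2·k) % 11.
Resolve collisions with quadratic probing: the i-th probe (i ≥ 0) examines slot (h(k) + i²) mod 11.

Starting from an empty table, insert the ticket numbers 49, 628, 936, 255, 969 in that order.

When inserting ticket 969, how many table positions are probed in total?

3

49 hashes to 10; slot 10 is free => place at 10.
628 hashes to 2; slot 2 is free => place at 2.
936 hashes to 2; 2 taken => place at 3.
255 hashes to 4; slot 4 is free => place at 4.
969 hashes to 2; 2,3 taken => place at 6.
Table: [_, _, 628, 936, 255, _, 969, _, _, _, 49]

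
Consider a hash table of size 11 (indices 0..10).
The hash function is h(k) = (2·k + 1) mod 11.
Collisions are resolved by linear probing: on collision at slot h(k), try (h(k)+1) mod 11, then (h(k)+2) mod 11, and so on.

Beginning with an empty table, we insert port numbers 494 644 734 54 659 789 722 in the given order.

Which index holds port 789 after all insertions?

7

494: h=10 → slot 10
644: h=2 → slot 2
734: h=6 → slot 6
54: h=10, probe 10,0 → slot 0
659: h=10, probe 10,0,1 → slot 1
789: h=6, probe 6,7 → slot 7
722: h=4 → slot 4
Table: [54, 659, 644, -, 722, -, 734, 789, -, -, 494]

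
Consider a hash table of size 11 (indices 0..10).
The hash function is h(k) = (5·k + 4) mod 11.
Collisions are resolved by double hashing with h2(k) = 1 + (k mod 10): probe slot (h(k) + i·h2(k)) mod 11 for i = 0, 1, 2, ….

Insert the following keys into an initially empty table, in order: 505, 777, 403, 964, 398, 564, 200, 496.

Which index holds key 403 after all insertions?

3

505: h=10 -> slot 10
777: h=6 -> slot 6
403: h=6, h2=4, probe 6,10,3 -> slot 3
964: h=6, h2=5, probe 6,0 -> slot 0
398: h=3, h2=9, probe 3,1 -> slot 1
564: h=8 -> slot 8
200: h=3, h2=1, probe 3,4 -> slot 4
496: h=9 -> slot 9
Table: [964, 398, ., 403, 200, ., 777, ., 564, 496, 505]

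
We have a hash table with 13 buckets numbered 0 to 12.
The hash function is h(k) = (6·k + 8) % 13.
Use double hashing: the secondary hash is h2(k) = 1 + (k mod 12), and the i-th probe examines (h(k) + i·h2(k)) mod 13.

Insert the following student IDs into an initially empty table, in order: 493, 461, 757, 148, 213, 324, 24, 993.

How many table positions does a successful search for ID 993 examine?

3

493: h=2 -> slot 2
461: h=5 -> slot 5
757: h=0 -> slot 0
148: h=12 -> slot 12
213: h=12, h2=10, probe 12,9 -> slot 9
324: h=2, h2=1, probe 2,3 -> slot 3
24: h=9, h2=1, probe 9,10 -> slot 10
993: h=12, h2=10, probe 12,9,6 -> slot 6
Table: [757, ., 493, 324, ., 461, 993, ., ., 213, 24, ., 148]
Lookup 993: h=12, h2=10, probe 12,9,6 → found at 6.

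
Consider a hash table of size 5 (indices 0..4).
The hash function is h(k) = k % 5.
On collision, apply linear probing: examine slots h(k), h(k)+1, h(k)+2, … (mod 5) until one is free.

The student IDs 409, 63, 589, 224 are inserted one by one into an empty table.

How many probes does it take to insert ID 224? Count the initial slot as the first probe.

3

Insert 409: h=4, slot 4 empty -> index 4.
Insert 63: h=3, slot 3 empty -> index 3.
Insert 589: h=4, slot 4 occupied -> index 0.
Insert 224: h=4, slots 4,0 occupied -> index 1.
Table: [589, 224, ., 63, 409]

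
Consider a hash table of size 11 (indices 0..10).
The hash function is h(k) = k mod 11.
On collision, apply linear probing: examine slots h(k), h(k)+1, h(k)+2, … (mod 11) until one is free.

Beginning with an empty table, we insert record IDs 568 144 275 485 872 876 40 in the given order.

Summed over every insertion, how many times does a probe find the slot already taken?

4

568 hashes to 7; slot 7 is free → place at 7.
144 hashes to 1; slot 1 is free → place at 1.
275 hashes to 0; slot 0 is free → place at 0.
485 hashes to 1; 1 taken → place at 2.
872 hashes to 3; slot 3 is free → place at 3.
876 hashes to 7; 7 taken → place at 8.
40 hashes to 7; 7,8 taken → place at 9.
Table: [275, 144, 485, 872, ∅, ∅, ∅, 568, 876, 40, ∅]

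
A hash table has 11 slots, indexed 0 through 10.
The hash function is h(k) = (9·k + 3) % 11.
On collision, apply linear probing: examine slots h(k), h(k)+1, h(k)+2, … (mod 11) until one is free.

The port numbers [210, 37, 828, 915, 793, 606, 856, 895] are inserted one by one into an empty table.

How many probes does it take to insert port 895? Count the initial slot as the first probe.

Insert 210: h=1, slot 1 empty -> index 1.
Insert 37: h=6, slot 6 empty -> index 6.
Insert 828: h=8, slot 8 empty -> index 8.
Insert 915: h=10, slot 10 empty -> index 10.
Insert 793: h=1, slot 1 occupied -> index 2.
Insert 606: h=1, slots 1,2 occupied -> index 3.
Insert 856: h=7, slot 7 empty -> index 7.
Insert 895: h=6, slots 6,7,8 occupied -> index 9.
Table: [-, 210, 793, 606, -, -, 37, 856, 828, 895, 915]

4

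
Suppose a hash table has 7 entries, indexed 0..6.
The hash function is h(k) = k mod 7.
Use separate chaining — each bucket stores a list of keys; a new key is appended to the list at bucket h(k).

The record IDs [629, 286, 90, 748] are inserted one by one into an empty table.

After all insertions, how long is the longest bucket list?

629 → bucket 6
286 → bucket 6 (collision)
90 → bucket 6 (collision)
748 → bucket 6 (collision)
Final buckets:
0: -
1: -
2: -
3: -
4: -
5: -
6: 629 -> 286 -> 90 -> 748

4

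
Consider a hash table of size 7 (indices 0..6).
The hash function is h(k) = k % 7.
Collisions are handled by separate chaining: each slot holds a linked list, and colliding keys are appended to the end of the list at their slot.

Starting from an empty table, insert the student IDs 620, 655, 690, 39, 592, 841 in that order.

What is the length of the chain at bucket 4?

620 -> bucket 4
655 -> bucket 4 (collision)
690 -> bucket 4 (collision)
39 -> bucket 4 (collision)
592 -> bucket 4 (collision)
841 -> bucket 1
Final buckets:
0: ∅
1: 841
2: ∅
3: ∅
4: 620 -> 655 -> 690 -> 39 -> 592
5: ∅
6: ∅

5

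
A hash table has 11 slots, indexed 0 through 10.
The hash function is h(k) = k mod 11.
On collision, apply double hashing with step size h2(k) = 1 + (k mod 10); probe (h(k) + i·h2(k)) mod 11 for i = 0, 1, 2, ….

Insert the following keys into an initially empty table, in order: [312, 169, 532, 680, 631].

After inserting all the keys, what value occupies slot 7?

312: h=4 => slot 4
169: h=4, h2=10, probe 4,3 => slot 3
532: h=4, h2=3, probe 4,7 => slot 7
680: h=9 => slot 9
631: h=4, h2=2, probe 4,6 => slot 6
Table: [—, —, —, 169, 312, —, 631, 532, —, 680, —]

532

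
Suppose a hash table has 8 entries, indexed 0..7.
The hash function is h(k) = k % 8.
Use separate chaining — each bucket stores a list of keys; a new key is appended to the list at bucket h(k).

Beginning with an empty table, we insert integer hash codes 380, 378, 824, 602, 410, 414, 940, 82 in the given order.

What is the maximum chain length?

380 → bucket 4
378 → bucket 2
824 → bucket 0
602 → bucket 2 (collision)
410 → bucket 2 (collision)
414 → bucket 6
940 → bucket 4 (collision)
82 → bucket 2 (collision)
Final buckets:
0: 824
1: ∅
2: 378 -> 602 -> 410 -> 82
3: ∅
4: 380 -> 940
5: ∅
6: 414
7: ∅

4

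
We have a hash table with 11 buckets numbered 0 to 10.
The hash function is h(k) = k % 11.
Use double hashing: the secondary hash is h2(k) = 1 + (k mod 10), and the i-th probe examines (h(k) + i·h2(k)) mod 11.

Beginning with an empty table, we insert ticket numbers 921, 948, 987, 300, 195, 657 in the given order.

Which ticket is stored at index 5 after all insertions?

987

Insert 921: h=8, slot 8 empty -> index 8.
Insert 948: h=2, slot 2 empty -> index 2.
Insert 987: h=8, h2=8, slot 8 occupied -> index 5.
Insert 300: h=3, slot 3 empty -> index 3.
Insert 195: h=8, h2=6, slots 8,3 occupied -> index 9.
Insert 657: h=8, h2=8, slots 8,5,2 occupied -> index 10.
Table: [—, —, 948, 300, —, 987, —, —, 921, 195, 657]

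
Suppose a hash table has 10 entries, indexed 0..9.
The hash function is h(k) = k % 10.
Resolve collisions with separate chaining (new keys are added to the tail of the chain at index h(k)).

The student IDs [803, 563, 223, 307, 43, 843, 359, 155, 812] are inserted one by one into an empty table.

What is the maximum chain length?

5

803 -> bucket 3
563 -> bucket 3 (collision)
223 -> bucket 3 (collision)
307 -> bucket 7
43 -> bucket 3 (collision)
843 -> bucket 3 (collision)
359 -> bucket 9
155 -> bucket 5
812 -> bucket 2
Final buckets:
0: ∅
1: ∅
2: 812
3: 803 -> 563 -> 223 -> 43 -> 843
4: ∅
5: 155
6: ∅
7: 307
8: ∅
9: 359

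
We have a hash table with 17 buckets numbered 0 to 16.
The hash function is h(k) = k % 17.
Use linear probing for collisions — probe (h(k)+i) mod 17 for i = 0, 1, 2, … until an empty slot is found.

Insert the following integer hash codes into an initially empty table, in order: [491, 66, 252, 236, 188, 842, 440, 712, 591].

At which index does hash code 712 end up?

Insert 491: h=15, slot 15 empty => index 15.
Insert 66: h=15, slot 15 occupied => index 16.
Insert 252: h=14, slot 14 empty => index 14.
Insert 236: h=15, slots 15,16 occupied => index 0.
Insert 188: h=1, slot 1 empty => index 1.
Insert 842: h=9, slot 9 empty => index 9.
Insert 440: h=15, slots 15,16,0,1 occupied => index 2.
Insert 712: h=15, slots 15,16,0,1,2 occupied => index 3.
Insert 591: h=13, slot 13 empty => index 13.
Table: [236, 188, 440, 712, —, —, —, —, —, 842, —, —, —, 591, 252, 491, 66]

3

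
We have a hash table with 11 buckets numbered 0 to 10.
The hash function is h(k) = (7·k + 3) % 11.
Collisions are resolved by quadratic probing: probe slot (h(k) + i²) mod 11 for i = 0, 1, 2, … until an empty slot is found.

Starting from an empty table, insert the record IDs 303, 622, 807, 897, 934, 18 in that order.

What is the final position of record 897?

Insert 303: h=1, slot 1 empty => index 1.
Insert 622: h=1, slot 1 occupied => index 2.
Insert 807: h=9, slot 9 empty => index 9.
Insert 897: h=1, slots 1,2 occupied => index 5.
Insert 934: h=7, slot 7 empty => index 7.
Insert 18: h=8, slot 8 empty => index 8.
Table: [., 303, 622, ., ., 897, ., 934, 18, 807, .]

5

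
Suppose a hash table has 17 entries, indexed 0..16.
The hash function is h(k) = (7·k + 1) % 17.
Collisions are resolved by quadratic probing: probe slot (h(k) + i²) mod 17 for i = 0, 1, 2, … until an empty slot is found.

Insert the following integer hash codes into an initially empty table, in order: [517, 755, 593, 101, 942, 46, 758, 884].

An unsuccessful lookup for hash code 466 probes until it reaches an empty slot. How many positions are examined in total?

4

Insert 517: h=16, slot 16 empty -> index 16.
Insert 755: h=16, slot 16 occupied -> index 0.
Insert 593: h=4, slot 4 empty -> index 4.
Insert 101: h=11, slot 11 empty -> index 11.
Insert 942: h=16, slots 16,0 occupied -> index 3.
Insert 46: h=0, slot 0 occupied -> index 1.
Insert 758: h=3, slots 3,4 occupied -> index 7.
Insert 884: h=1, slot 1 occupied -> index 2.
Table: [755, 46, 884, 942, 593, ., ., 758, ., ., ., 101, ., ., ., ., 517]
Lookup 466: h=16, probe 16,0,3,8 → slot 8 empty, not found.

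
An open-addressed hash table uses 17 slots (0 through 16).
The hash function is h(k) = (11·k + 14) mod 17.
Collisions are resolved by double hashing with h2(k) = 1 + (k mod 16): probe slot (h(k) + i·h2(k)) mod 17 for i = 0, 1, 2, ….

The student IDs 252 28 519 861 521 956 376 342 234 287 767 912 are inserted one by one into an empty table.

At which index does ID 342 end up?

6

Insert 252: h=15, slot 15 empty => index 15.
Insert 28: h=16, slot 16 empty => index 16.
Insert 519: h=11, slot 11 empty => index 11.
Insert 861: h=16, h2=14, slot 16 occupied => index 13.
Insert 521: h=16, h2=10, slot 16 occupied => index 9.
Insert 956: h=7, slot 7 empty => index 7.
Insert 376: h=2, slot 2 empty => index 2.
Insert 342: h=2, h2=7, slots 2,9,16 occupied => index 6.
Insert 234: h=4, slot 4 empty => index 4.
Insert 287: h=9, h2=16, slot 9 occupied => index 8.
Insert 767: h=2, h2=16, slot 2 occupied => index 1.
Insert 912: h=16, h2=1, slot 16 occupied => index 0.
Table: [912, 767, 376, —, 234, —, 342, 956, 287, 521, —, 519, —, 861, —, 252, 28]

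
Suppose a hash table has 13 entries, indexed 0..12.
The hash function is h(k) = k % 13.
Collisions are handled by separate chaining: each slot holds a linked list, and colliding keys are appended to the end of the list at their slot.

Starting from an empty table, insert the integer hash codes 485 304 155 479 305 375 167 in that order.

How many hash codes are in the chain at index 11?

485 → bucket 4
304 → bucket 5
155 → bucket 12
479 → bucket 11
305 → bucket 6
375 → bucket 11 (collision)
167 → bucket 11 (collision)
Final buckets:
0: _
1: _
2: _
3: _
4: 485
5: 304
6: 305
7: _
8: _
9: _
10: _
11: 479 -> 375 -> 167
12: 155

3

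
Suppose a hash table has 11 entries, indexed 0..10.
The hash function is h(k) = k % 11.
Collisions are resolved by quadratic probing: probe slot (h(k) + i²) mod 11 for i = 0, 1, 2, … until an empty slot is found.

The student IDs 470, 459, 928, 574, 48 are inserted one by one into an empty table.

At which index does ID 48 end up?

470: h=8 -> slot 8
459: h=8, probe 8,9 -> slot 9
928: h=4 -> slot 4
574: h=2 -> slot 2
48: h=4, probe 4,5 -> slot 5
Table: [—, —, 574, —, 928, 48, —, —, 470, 459, —]

5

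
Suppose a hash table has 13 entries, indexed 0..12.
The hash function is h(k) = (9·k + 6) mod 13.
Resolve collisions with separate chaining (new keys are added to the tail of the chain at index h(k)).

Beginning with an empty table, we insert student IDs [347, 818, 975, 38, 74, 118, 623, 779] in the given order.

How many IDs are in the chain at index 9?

2

347 -> bucket 9
818 -> bucket 10
975 -> bucket 6
38 -> bucket 10 (collision)
74 -> bucket 9 (collision)
118 -> bucket 2
623 -> bucket 10 (collision)
779 -> bucket 10 (collision)
Final buckets:
0: —
1: —
2: 118
3: —
4: —
5: —
6: 975
7: —
8: —
9: 347 -> 74
10: 818 -> 38 -> 623 -> 779
11: —
12: —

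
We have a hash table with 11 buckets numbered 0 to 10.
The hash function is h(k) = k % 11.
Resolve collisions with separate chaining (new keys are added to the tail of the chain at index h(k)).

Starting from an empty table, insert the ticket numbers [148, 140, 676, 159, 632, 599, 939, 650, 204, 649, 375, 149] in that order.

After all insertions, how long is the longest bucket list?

5

Insert 148: h=5, bucket 5 empty -> new chain.
Insert 140: h=8, bucket 8 empty -> new chain.
Insert 676: h=5, bucket 5 nonempty -> append to chain.
Insert 159: h=5, bucket 5 nonempty -> append to chain.
Insert 632: h=5, bucket 5 nonempty -> append to chain.
Insert 599: h=5, bucket 5 nonempty -> append to chain.
Insert 939: h=4, bucket 4 empty -> new chain.
Insert 650: h=1, bucket 1 empty -> new chain.
Insert 204: h=6, bucket 6 empty -> new chain.
Insert 649: h=0, bucket 0 empty -> new chain.
Insert 375: h=1, bucket 1 nonempty -> append to chain.
Insert 149: h=6, bucket 6 nonempty -> append to chain.
Final buckets:
0: 649
1: 650 -> 375
2: .
3: .
4: 939
5: 148 -> 676 -> 159 -> 632 -> 599
6: 204 -> 149
7: .
8: 140
9: .
10: .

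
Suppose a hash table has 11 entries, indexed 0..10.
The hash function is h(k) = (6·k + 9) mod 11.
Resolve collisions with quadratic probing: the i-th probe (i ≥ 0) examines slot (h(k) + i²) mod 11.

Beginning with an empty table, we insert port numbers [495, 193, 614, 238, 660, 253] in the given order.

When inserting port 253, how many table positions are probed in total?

3

495 hashes to 9; slot 9 is free -> place at 9.
193 hashes to 1; slot 1 is free -> place at 1.
614 hashes to 8; slot 8 is free -> place at 8.
238 hashes to 7; slot 7 is free -> place at 7.
660 hashes to 9; 9 taken -> place at 10.
253 hashes to 9; 9,10 taken -> place at 2.
Table: [∅, 193, 253, ∅, ∅, ∅, ∅, 238, 614, 495, 660]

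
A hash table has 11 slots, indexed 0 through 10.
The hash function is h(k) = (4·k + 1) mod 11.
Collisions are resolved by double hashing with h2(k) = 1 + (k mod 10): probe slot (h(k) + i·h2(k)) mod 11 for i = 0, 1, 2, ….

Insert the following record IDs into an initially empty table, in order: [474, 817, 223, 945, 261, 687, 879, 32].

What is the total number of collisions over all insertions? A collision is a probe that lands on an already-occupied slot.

474: h=5 → slot 5
817: h=2 → slot 2
223: h=2, h2=4, probe 2,6 → slot 6
945: h=8 → slot 8
261: h=0 → slot 0
687: h=10 → slot 10
879: h=8, h2=10, probe 8,7 → slot 7
32: h=8, h2=3, probe 8,0,3 → slot 3
Table: [261, ., 817, 32, ., 474, 223, 879, 945, ., 687]

4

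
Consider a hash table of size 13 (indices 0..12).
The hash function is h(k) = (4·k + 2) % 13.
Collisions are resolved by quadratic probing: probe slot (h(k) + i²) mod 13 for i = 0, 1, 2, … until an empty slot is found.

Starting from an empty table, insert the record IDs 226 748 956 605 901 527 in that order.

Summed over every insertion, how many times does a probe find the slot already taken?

226 hashes to 9; slot 9 is free -> place at 9.
748 hashes to 4; slot 4 is free -> place at 4.
956 hashes to 4; 4 taken -> place at 5.
605 hashes to 4; 4,5 taken -> place at 8.
901 hashes to 5; 5 taken -> place at 6.
527 hashes to 4; 4,5,8 taken -> place at 0.
Table: [527, _, _, _, 748, 956, 901, _, 605, 226, _, _, _]

7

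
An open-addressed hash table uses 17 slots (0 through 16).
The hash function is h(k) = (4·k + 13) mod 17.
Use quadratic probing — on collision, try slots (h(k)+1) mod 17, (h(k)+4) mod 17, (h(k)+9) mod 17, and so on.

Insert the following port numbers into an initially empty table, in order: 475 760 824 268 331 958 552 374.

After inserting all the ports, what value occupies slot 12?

Insert 475: h=9, slot 9 empty → index 9.
Insert 760: h=10, slot 10 empty → index 10.
Insert 824: h=11, slot 11 empty → index 11.
Insert 268: h=14, slot 14 empty → index 14.
Insert 331: h=11, slot 11 occupied → index 12.
Insert 958: h=3, slot 3 empty → index 3.
Insert 552: h=11, slots 11,12 occupied → index 15.
Insert 374: h=13, slot 13 empty → index 13.
Table: [., ., ., 958, ., ., ., ., ., 475, 760, 824, 331, 374, 268, 552, .]

331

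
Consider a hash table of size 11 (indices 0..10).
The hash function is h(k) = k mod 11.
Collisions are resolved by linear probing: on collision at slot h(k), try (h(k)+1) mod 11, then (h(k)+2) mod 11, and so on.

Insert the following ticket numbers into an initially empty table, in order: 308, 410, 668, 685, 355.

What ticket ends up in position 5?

Insert 308: h=0, slot 0 empty -> index 0.
Insert 410: h=3, slot 3 empty -> index 3.
Insert 668: h=8, slot 8 empty -> index 8.
Insert 685: h=3, slot 3 occupied -> index 4.
Insert 355: h=3, slots 3,4 occupied -> index 5.
Table: [308, -, -, 410, 685, 355, -, -, 668, -, -]

355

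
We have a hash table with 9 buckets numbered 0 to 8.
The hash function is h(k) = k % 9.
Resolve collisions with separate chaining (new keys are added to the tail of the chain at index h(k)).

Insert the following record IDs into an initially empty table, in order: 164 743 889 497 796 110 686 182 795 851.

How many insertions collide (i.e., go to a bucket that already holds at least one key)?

164 → bucket 2
743 → bucket 5
889 → bucket 7
497 → bucket 2 (collision)
796 → bucket 4
110 → bucket 2 (collision)
686 → bucket 2 (collision)
182 → bucket 2 (collision)
795 → bucket 3
851 → bucket 5 (collision)
Final buckets:
0: .
1: .
2: 164 -> 497 -> 110 -> 686 -> 182
3: 795
4: 796
5: 743 -> 851
6: .
7: 889
8: .

5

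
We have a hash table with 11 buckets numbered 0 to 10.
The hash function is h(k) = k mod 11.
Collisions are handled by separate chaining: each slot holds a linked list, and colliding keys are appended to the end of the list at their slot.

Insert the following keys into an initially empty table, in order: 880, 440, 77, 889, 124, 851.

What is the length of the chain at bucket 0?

3

880 → bucket 0
440 → bucket 0 (collision)
77 → bucket 0 (collision)
889 → bucket 9
124 → bucket 3
851 → bucket 4
Final buckets:
0: 880 -> 440 -> 77
1: —
2: —
3: 124
4: 851
5: —
6: —
7: —
8: —
9: 889
10: —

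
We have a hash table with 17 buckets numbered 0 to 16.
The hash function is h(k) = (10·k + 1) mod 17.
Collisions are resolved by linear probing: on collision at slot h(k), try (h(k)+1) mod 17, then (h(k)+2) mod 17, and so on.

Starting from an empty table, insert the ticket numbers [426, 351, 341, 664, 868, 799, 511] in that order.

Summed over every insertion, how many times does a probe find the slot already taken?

426: h=11 → slot 11
351: h=9 → slot 9
341: h=11, probe 11,12 → slot 12
664: h=11, probe 11,12,13 → slot 13
868: h=11, probe 11,12,13,14 → slot 14
799: h=1 → slot 1
511: h=11, probe 11,12,13,14,15 → slot 15
Table: [., 799, ., ., ., ., ., ., ., 351, ., 426, 341, 664, 868, 511, .]

10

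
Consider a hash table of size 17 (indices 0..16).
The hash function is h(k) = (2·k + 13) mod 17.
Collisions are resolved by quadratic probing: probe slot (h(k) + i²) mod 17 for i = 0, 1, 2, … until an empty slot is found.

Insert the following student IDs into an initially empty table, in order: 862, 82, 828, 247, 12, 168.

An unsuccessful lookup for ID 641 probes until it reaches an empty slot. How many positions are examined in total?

862 hashes to 3; slot 3 is free => place at 3.
82 hashes to 7; slot 7 is free => place at 7.
828 hashes to 3; 3 taken => place at 4.
247 hashes to 14; slot 14 is free => place at 14.
12 hashes to 3; 3,4,7 taken => place at 12.
168 hashes to 9; slot 9 is free => place at 9.
Table: [., ., ., 862, 828, ., ., 82, ., 168, ., ., 12, ., 247, ., .]
Lookup 641: h=3, probe 3,4,7,12,2 → slot 2 empty, not found.

5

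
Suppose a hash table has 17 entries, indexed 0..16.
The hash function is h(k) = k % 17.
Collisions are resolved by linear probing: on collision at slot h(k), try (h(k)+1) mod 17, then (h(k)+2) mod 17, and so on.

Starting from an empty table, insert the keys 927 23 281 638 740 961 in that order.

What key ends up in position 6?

927 hashes to 9; slot 9 is free => place at 9.
23 hashes to 6; slot 6 is free => place at 6.
281 hashes to 9; 9 taken => place at 10.
638 hashes to 9; 9,10 taken => place at 11.
740 hashes to 9; 9,10,11 taken => place at 12.
961 hashes to 9; 9,10,11,12 taken => place at 13.
Table: [-, -, -, -, -, -, 23, -, -, 927, 281, 638, 740, 961, -, -, -]

23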